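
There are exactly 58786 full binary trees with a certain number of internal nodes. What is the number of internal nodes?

Full binary trees with n internal nodes are counted by C_n. Since C_11 = 58786, the index is 11.

11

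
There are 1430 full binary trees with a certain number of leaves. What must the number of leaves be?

Full binary trees with L leaves are counted by C_{L−1}. Since C_8 = 1430, the index is 8.
So the index is 8, and the number of leaves is 8 + 1 = 9.

9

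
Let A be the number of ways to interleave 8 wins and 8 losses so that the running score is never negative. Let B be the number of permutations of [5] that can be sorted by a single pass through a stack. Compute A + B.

Reading a vote for the leader as '(' and for the other as ')' turns such a sequence into a balanced string of 8 pairs, so the count is C_8. So A = C_8 = 1430.
By Knuth's characterisation, the stack-sortable permutations of length 5 are the 231-avoiders, numbering C_5. So B = C_5 = 42.
A + B = 1430 + 42 = 1472.

1472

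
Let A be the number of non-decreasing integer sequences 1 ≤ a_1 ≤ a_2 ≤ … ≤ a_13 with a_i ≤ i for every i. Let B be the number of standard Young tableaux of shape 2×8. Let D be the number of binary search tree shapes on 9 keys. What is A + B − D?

Such sub-staircase sequences of length n are counted by C_n; here n = 13. So A = C_13 = 742900.
Standard Young tableaux of shape 2×n are counted by C_n; here n = 8. So B = C_8 = 1430.
There are C_n binary search tree shapes on n keys; with n = 9 that is C_9. So D = C_9 = 4862.
A + B − D = 742900 + 1430 − 4862 = 739468.

739468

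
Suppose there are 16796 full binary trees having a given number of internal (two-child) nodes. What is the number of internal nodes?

10

Full binary trees with n internal nodes are counted by C_n. The Catalan number equal to 16796 is C_10.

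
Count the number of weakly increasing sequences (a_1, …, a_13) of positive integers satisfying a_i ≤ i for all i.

Weakly increasing sequences with a_i ≤ i biject with Dyck paths of semilength 13, so there are C_13.
C_13 = C(26,13)/14 = 10400600/14 = 742900.

742900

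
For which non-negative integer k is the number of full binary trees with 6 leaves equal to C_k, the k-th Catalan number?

5

Full binary trees with 6 leaves have 6−1 = 5 internal nodes, so there are C_5 of them.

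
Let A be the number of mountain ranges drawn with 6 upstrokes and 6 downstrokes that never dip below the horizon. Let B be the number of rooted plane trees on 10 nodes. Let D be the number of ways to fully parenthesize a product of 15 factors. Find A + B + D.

2679434

Paths of 6 up- and 6 down-steps that never dip below the axis are Dyck paths; their count is C_6. So A = C_6 = 132.
A rooted plane tree on 10 nodes has 9 edges, and such trees are counted by C_9. So B = C_9 = 4862.
Bracketing 15 factors into binary products is counted by C_{15−1} = C_14. So D = C_14 = 2674440.
A + B + D = 132 + 4862 + 2674440 = 2679434.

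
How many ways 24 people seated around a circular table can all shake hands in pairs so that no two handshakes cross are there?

208012

With 24 = 2·12 people, non-crossing handshake pairings are non-crossing perfect matchings on a circle, counted by C_12.
C_12 = C(24,12)/13 = 2704156/13 = 208012.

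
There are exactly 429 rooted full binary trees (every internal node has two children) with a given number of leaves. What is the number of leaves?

Full binary trees with L leaves are counted by C_{L−1}. The Catalan number equal to 429 is C_7.
So the index is 7, and the number of leaves is 7 + 1 = 8.

8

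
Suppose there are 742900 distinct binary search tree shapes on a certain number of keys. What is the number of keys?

13

Binary search tree shapes on n keys are counted by C_n; 742900 = C_13.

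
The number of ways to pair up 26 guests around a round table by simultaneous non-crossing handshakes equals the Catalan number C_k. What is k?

Non-crossing handshake pairings of 2n people are counted by C_n; 26 people gives n = 13.

13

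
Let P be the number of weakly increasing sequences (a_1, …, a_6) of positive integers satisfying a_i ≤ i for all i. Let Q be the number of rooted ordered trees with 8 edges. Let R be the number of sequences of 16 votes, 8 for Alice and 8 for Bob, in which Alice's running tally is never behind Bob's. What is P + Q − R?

132

Weakly increasing sequences with a_i ≤ i biject with Dyck paths of semilength 6, so there are C_6. So P = C_6 = 132.
A rooted plane tree with 8 edges has 9 nodes, and the count is C_8. So Q = C_8 = 1430.
Ballot sequences with n votes each where one side never trails are Dyck words, counted by C_n; here n = 8. So R = C_8 = 1430.
P + Q − R = 132 + 1430 − 1430 = 132.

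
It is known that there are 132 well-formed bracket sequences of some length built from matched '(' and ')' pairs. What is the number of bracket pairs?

6

Balanced strings of n bracket-pairs are counted by C_n. The Catalan number equal to 132 is C_6.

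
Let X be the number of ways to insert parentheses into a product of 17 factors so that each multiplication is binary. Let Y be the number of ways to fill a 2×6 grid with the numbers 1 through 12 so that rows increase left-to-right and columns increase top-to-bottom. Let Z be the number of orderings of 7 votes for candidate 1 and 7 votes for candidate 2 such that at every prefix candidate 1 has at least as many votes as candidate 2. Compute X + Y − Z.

35357373

Bracketing 17 factors into binary products is counted by C_{17−1} = C_16. So X = C_16 = 35357670.
By the hook-length formula (or a Dyck-path bijection), SYT of shape 2×6 number C_6. So Y = C_6 = 132.
Ballot sequences with n votes each where one side never trails are Dyck words, counted by C_n; here n = 7. So Z = C_7 = 429.
X + Y − Z = 35357670 + 132 − 429 = 35357373.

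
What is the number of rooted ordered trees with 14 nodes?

742900

A rooted plane tree on 14 nodes has 13 edges, and such trees are counted by C_13.
C_13 = 742900.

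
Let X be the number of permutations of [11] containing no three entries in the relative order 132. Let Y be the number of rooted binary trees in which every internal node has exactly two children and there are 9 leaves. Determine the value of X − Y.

Permutations of [n] avoiding any single length-3 pattern are counted by C_n; here n = 11. So X = C_11 = 58786.
Full binary trees with 9 leaves have 9−1 = 8 internal nodes, so there are C_8 of them. So Y = C_8 = 1430.
X − Y = 58786 − 1430 = 57356.

57356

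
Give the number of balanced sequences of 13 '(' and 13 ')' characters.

742900

A balanced arrangement of 13 bracket pairs is a Dyck word of semilength 13, so the count is C_13.
C_13 = C(26,13)/14 = 10400600/14 = 742900.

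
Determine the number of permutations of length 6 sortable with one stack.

Stack-sortable permutations are exactly the 231-avoiding ones, counted by C_n; here n = 6.
C_6 = C(12,6)/7 = 924/7 = 132.

132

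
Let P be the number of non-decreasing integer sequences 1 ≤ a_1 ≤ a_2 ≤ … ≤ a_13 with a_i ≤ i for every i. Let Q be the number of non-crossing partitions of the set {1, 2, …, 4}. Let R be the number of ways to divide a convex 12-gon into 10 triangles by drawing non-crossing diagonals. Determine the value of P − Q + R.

Such sub-staircase sequences of length n are counted by C_n; here n = 13. So P = C_13 = 742900.
Non-crossing partitions of an n-element set are counted by C_n; here n = 4. So Q = C_4 = 14.
The number of triangulations of a 12-gon is the Catalan number C_10 (index = sides − 2). So R = C_10 = 16796.
P − Q + R = 742900 − 14 + 16796 = 759682.

759682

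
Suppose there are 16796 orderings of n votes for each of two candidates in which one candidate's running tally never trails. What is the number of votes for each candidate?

Such ballot sequences with n votes each are counted by C_n. Since C_10 = 16796, the index is 10.

10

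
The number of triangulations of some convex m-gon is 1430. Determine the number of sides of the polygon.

Triangulations of a convex m-gon are counted by C_{m−2}; 1430 = C_8.
So m − 2 = 8, giving m = 10 sides.

10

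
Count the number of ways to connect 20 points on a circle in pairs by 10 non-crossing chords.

Pairing 20 circle points by 10 non-crossing chords gives C_10 matchings.
C_10 = C(20,10)/11 = 184756/11 = 16796.

16796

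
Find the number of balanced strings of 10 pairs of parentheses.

Balanced strings of n pairs of brackets are counted by C_n; here n = 10.
C_10 = C(20,10)/11 = 184756/11 = 16796.

16796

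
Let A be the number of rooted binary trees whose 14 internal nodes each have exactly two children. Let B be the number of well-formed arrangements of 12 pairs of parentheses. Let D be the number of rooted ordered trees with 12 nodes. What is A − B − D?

The number of full binary trees on 14 internal nodes is the Catalan number C_14. So A = C_14 = 2674440.
A balanced arrangement of 12 bracket pairs is a Dyck word of semilength 12, so the count is C_12. So B = C_12 = 208012.
A rooted plane tree on 12 nodes has 11 edges, and such trees are counted by C_11. So D = C_11 = 58786.
A − B − D = 2674440 − 208012 − 58786 = 2407642.

2407642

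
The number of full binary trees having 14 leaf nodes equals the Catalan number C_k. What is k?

13

Full binary trees with 14 leaves have 14−1 = 13 internal nodes, so there are C_13 of them.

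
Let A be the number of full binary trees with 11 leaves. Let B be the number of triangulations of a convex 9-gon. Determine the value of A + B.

A full binary tree with L leaves has L−1 internal nodes and is counted by C_{L−1}; L = 11 gives C_10. So A = C_10 = 16796.
A convex 9-gon is triangulated into 7 triangles, and the number of such triangulations is the Catalan number C_{9−2} = C_7. So B = C_7 = 429.
A + B = 16796 + 429 = 17225.

17225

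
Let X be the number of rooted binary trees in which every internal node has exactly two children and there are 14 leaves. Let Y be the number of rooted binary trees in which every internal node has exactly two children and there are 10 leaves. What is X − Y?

A full binary tree with L leaves has L−1 internal nodes and is counted by C_{L−1}; L = 14 gives C_13. So X = C_13 = 742900.
Full binary trees with 10 leaves have 10−1 = 9 internal nodes, so there are C_9 of them. So Y = C_9 = 4862.
X − Y = 742900 − 4862 = 738038.

738038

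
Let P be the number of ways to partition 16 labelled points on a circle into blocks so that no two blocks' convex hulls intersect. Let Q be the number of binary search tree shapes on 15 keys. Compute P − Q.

Non-crossing partitions of an n-element set are counted by C_n; here n = 16. So P = C_16 = 35357670.
Rooted binary trees with 15 nodes (each child slot possibly empty) number C_15. So Q = C_15 = 9694845.
P − Q = 35357670 − 9694845 = 25662825.

25662825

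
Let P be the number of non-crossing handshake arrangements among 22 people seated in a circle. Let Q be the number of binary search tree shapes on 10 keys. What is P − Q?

41990

Non-crossing handshake pairings of 2n people are counted by C_n; 22 people gives n = 11. So P = C_11 = 58786.
There are C_n binary search tree shapes on n keys; with n = 10 that is C_10. So Q = C_10 = 16796.
P − Q = 58786 − 16796 = 41990.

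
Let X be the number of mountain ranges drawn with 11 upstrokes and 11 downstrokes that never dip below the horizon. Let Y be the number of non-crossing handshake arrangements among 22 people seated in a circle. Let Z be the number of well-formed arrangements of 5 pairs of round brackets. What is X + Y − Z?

117530

Paths of 11 up- and 11 down-steps that never dip below the axis are Dyck paths; their count is C_11. So X = C_11 = 58786.
Non-crossing handshake pairings of 2n people are counted by C_n; 22 people gives n = 11. So Y = C_11 = 58786.
A balanced arrangement of 5 bracket pairs is a Dyck word of semilength 5, so the count is C_5. So Z = C_5 = 42.
X + Y − Z = 58786 + 58786 − 42 = 117530.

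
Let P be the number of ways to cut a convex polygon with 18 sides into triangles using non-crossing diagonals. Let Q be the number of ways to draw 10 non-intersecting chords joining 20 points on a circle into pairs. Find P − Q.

35340874

A convex 18-gon is triangulated into 16 triangles, and the number of such triangulations is the Catalan number C_{18−2} = C_16. So P = C_16 = 35357670.
Pairing 20 circle points by 10 non-crossing chords gives C_10 matchings. So Q = C_10 = 16796.
P − Q = 35357670 − 16796 = 35340874.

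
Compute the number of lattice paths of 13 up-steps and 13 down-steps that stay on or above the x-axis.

Dyck paths of semilength n (length 2n) are counted by C_n; here n = 13.
C_13 = C(26,13)/14 = 10400600/14 = 742900.

742900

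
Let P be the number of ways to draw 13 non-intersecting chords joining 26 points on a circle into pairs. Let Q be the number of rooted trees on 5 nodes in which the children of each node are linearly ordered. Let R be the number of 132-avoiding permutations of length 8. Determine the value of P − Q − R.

Non-crossing perfect matchings of 2n points on a circle are counted by C_n; with 26 points, n = 13. So P = C_13 = 742900.
Rooted ordered (plane) trees on m nodes have m−1 edges and are counted by C_{m−1}; m = 5 gives C_4. So Q = C_4 = 14.
Permutations of [n] avoiding any single length-3 pattern are counted by C_n; here n = 8. So R = C_8 = 1430.
P − Q − R = 742900 − 14 − 1430 = 741456.

741456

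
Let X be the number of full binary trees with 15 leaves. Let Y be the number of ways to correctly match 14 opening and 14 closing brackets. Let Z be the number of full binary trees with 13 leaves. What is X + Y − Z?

5140868

Full binary trees with 15 leaves have 15−1 = 14 internal nodes, so there are C_14 of them. So X = C_14 = 2674440.
With 14 pairs the number of balanced bracket strings is the Catalan number C_14. So Y = C_14 = 2674440.
Full binary trees with 13 leaves have 13−1 = 12 internal nodes, so there are C_12 of them. So Z = C_12 = 208012.
X + Y − Z = 2674440 + 2674440 − 208012 = 5140868.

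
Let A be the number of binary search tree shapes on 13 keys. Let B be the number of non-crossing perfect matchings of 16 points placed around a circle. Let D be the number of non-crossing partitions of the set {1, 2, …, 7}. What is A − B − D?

Rooted binary trees with 13 nodes (each child slot possibly empty) number C_13. So A = C_13 = 742900.
Pairing 16 circle points by 8 non-crossing chords gives C_8 matchings. So B = C_8 = 1430.
The non-crossing partitions of [7] form a lattice of size C_7. So D = C_7 = 429.
A − B − D = 742900 − 1430 − 429 = 741041.

741041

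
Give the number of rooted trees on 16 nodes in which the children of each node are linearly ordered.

9694845

A rooted plane tree on 16 nodes has 15 edges, and such trees are counted by C_15.
C_15 = 9694845.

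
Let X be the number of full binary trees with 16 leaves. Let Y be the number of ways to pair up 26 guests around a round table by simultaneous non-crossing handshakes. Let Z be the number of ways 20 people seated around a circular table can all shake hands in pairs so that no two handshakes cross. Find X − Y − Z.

8935149

Full binary trees with 16 leaves have 16−1 = 15 internal nodes, so there are C_15 of them. So X = C_15 = 9694845.
Non-crossing handshake pairings of 2n people are counted by C_n; 26 people gives n = 13. So Y = C_13 = 742900.
Non-crossing handshake pairings of 2n people are counted by C_n; 20 people gives n = 10. So Z = C_10 = 16796.
X − Y − Z = 9694845 − 742900 − 16796 = 8935149.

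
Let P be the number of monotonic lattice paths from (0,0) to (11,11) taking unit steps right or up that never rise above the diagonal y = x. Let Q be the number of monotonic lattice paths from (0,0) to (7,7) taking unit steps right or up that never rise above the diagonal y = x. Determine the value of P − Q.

Sub-diagonal monotone paths from (0,0) to (11,11) biject with Dyck paths of semilength 11, giving C_11. So P = C_11 = 58786.
Monotone paths in an n×n grid that stay weakly below the diagonal are counted by C_n; here n = 7. So Q = C_7 = 429.
P − Q = 58786 − 429 = 58357.

58357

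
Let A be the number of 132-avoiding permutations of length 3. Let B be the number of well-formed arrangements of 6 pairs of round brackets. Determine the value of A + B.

Permutations of [n] avoiding any single length-3 pattern are counted by C_n; here n = 3. So A = C_3 = 5.
With 6 pairs the number of balanced bracket strings is the Catalan number C_6. So B = C_6 = 132.
A + B = 5 + 132 = 137.

137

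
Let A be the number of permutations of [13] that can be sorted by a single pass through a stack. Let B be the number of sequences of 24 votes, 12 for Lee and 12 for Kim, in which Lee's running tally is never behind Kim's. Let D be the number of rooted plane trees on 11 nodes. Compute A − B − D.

518092

Stack-sortable permutations are exactly the 231-avoiding ones, counted by C_n; here n = 13. So A = C_13 = 742900.
Ballot sequences with n votes each where one side never trails are Dyck words, counted by C_n; here n = 12. So B = C_12 = 208012.
A rooted plane tree on 11 nodes has 10 edges, and such trees are counted by C_10. So D = C_10 = 16796.
A − B − D = 742900 − 208012 − 16796 = 518092.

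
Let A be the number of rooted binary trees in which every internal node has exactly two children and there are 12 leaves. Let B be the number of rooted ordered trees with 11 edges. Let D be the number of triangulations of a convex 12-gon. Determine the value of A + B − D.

100776

Full binary trees with 12 leaves have 12−1 = 11 internal nodes, so there are C_11 of them. So A = C_11 = 58786.
Rooted ordered trees with n edges are counted by C_n; here n = 11. So B = C_11 = 58786.
A convex 12-gon is triangulated into 10 triangles, and the number of such triangulations is the Catalan number C_{12−2} = C_10. So D = C_10 = 16796.
A + B − D = 58786 + 58786 − 16796 = 100776.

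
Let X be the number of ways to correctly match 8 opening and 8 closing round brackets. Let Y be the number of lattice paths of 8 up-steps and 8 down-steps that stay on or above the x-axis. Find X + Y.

Balanced strings of n pairs of brackets are counted by C_n; here n = 8. So X = C_8 = 1430.
Dyck paths of semilength n (length 2n) are counted by C_n; here n = 8. So Y = C_8 = 1430.
X + Y = 1430 + 1430 = 2860.

2860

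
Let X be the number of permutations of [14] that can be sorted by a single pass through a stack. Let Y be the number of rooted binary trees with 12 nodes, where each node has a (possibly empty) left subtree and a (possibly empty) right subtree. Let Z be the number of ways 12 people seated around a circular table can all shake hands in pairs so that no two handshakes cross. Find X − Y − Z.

Stack-sortable permutations are exactly the 231-avoiding ones, counted by C_n; here n = 14. So X = C_14 = 2674440.
There are C_n binary search tree shapes on n keys; with n = 12 that is C_12. So Y = C_12 = 208012.
With 12 = 2·6 people, non-crossing handshake pairings are non-crossing perfect matchings on a circle, counted by C_6. So Z = C_6 = 132.
X − Y − Z = 2674440 − 208012 − 132 = 2466296.

2466296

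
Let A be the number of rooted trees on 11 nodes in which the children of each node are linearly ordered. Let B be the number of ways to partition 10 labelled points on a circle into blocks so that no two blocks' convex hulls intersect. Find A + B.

33592

Rooted ordered (plane) trees on m nodes have m−1 edges and are counted by C_{m−1}; m = 11 gives C_10. So A = C_10 = 16796.
Non-crossing partitions of an n-element set are counted by C_n; here n = 10. So B = C_10 = 16796.
A + B = 16796 + 16796 = 33592.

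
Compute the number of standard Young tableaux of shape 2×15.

Standard Young tableaux of shape 2×n are counted by C_n; here n = 15.
C_15 = C(30,15)/16 = 155117520/16 = 9694845.

9694845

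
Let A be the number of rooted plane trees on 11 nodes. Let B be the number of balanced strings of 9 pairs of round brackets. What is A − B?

Rooted ordered (plane) trees on m nodes have m−1 edges and are counted by C_{m−1}; m = 11 gives C_10. So A = C_10 = 16796.
Balanced strings of n pairs of brackets are counted by C_n; here n = 9. So B = C_9 = 4862.
A − B = 16796 − 4862 = 11934.

11934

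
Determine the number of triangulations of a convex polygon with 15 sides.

742900

The number of triangulations of a 15-gon is the Catalan number C_13 (index = sides − 2).
C_13 = C_12 · 2(2·12+1)/(12+2) = 208012 · 50/14 = 742900.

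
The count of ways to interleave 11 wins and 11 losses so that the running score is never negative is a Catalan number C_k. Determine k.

Ballot sequences with n votes each where one side never trails are Dyck words, counted by C_n; here n = 11.

11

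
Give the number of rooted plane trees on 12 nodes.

58786

Rooted ordered (plane) trees on m nodes have m−1 edges and are counted by C_{m−1}; m = 12 gives C_11.
C_11 = 58786.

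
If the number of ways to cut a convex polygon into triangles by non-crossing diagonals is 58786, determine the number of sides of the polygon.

Triangulations of a convex m-gon are counted by C_{m−2}. Since C_11 = 58786, the index is 11.
So m − 2 = 11, giving m = 13 sides.

13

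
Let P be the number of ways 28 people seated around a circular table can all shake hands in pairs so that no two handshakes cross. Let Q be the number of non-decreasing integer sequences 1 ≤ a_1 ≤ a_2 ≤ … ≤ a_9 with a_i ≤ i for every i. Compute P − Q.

Non-crossing handshake pairings of 2n people are counted by C_n; 28 people gives n = 14. So P = C_14 = 2674440.
Such sub-staircase sequences of length n are counted by C_n; here n = 9. So Q = C_9 = 4862.
P − Q = 2674440 − 4862 = 2669578.

2669578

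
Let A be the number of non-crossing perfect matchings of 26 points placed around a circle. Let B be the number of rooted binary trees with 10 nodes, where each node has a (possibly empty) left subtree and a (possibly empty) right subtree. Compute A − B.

Non-crossing perfect matchings of 2n points on a circle are counted by C_n; with 26 points, n = 13. So A = C_13 = 742900.
There are C_n binary search tree shapes on n keys; with n = 10 that is C_10. So B = C_10 = 16796.
A − B = 742900 − 16796 = 726104.

726104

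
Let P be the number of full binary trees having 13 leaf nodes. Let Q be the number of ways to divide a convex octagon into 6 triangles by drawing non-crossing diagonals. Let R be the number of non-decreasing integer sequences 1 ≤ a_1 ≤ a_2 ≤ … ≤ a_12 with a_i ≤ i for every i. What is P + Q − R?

Full binary trees with 13 leaves have 13−1 = 12 internal nodes, so there are C_12 of them. So P = C_12 = 208012.
The number of triangulations of an 8-gon is the Catalan number C_6 (index = sides − 2). So Q = C_6 = 132.
Such sub-staircase sequences of length n are counted by C_n; here n = 12. So R = C_12 = 208012.
P + Q − R = 208012 + 132 − 208012 = 132.

132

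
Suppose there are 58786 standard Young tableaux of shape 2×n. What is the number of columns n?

11

Standard Young tableaux of shape 2×n are counted by C_n, and C_11 = 58786.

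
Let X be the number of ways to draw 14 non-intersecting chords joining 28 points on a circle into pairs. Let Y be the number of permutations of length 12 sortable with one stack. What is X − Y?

Non-crossing perfect matchings of 2n points on a circle are counted by C_n; with 28 points, n = 14. So X = C_14 = 2674440.
Stack-sortable permutations are exactly the 231-avoiding ones, counted by C_n; here n = 12. So Y = C_12 = 208012.
X − Y = 2674440 − 208012 = 2466428.

2466428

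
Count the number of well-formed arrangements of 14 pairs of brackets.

2674440

A balanced arrangement of 14 bracket pairs is a Dyck word of semilength 14, so the count is C_14.
C_14 = 2674440.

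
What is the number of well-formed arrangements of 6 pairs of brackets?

Balanced strings of n pairs of brackets are counted by C_n; here n = 6.
C_6 = C(12,6)/7 = 924/7 = 132.

132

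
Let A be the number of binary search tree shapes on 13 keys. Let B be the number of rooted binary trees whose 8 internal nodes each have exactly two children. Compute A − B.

741470

There are C_n binary search tree shapes on n keys; with n = 13 that is C_13. So A = C_13 = 742900.
Full binary trees with n internal nodes are counted by C_n; here n = 8. So B = C_8 = 1430.
A − B = 742900 − 1430 = 741470.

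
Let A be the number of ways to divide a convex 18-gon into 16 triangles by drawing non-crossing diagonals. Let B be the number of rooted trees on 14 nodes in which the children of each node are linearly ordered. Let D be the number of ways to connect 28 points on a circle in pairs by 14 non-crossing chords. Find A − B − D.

The number of triangulations of an 18-gon is the Catalan number C_16 (index = sides − 2). So A = C_16 = 35357670.
Rooted ordered (plane) trees on m nodes have m−1 edges and are counted by C_{m−1}; m = 14 gives C_13. So B = C_13 = 742900.
Non-crossing perfect matchings of 2n points on a circle are counted by C_n; with 28 points, n = 14. So D = C_14 = 2674440.
A − B − D = 35357670 − 742900 − 2674440 = 31940330.

31940330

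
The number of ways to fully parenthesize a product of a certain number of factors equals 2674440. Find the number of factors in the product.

Parenthesizations of m factors are counted by C_{m−1}; 2674440 = C_14.
So the index is 14, and the number of factors is 14 + 1 = 15.

15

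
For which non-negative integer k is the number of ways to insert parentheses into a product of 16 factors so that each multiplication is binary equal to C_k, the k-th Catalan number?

Ways to associate a product of 16 factors correspond to binary trees on 16 leaves, so the count is C_15.

15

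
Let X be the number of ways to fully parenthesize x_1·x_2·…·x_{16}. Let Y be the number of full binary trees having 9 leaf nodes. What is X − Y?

9693415

Ways to associate a product of 16 factors correspond to binary trees on 16 leaves, so the count is C_15. So X = C_15 = 9694845.
Full binary trees with 9 leaves have 9−1 = 8 internal nodes, so there are C_8 of them. So Y = C_8 = 1430.
X − Y = 9694845 − 1430 = 9693415.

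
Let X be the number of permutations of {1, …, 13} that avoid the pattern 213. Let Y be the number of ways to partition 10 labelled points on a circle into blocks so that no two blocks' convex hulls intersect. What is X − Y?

726104

Permutations of [n] avoiding any single length-3 pattern are counted by C_n; here n = 13. So X = C_13 = 742900.
Non-crossing partitions of an n-element set are counted by C_n; here n = 10. So Y = C_10 = 16796.
X − Y = 742900 − 16796 = 726104.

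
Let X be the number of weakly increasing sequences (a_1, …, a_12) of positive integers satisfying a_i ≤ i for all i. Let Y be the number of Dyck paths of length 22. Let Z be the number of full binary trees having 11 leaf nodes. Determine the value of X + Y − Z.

250002

Such sub-staircase sequences of length n are counted by C_n; here n = 12. So X = C_12 = 208012.
Paths of 11 up- and 11 down-steps that never dip below the axis are Dyck paths; their count is C_11. So Y = C_11 = 58786.
Full binary trees with 11 leaves have 11−1 = 10 internal nodes, so there are C_10 of them. So Z = C_10 = 16796.
X + Y − Z = 208012 + 58786 − 16796 = 250002.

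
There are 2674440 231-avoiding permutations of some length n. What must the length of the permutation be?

Permutations of [n] avoiding a fixed length-3 pattern are counted by C_n. Since C_14 = 2674440, the index is 14.

14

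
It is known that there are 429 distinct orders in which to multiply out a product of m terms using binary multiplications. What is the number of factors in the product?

Parenthesizations of m factors are counted by C_{m−1}; 429 = C_7.
So the index is 7, and the number of factors is 7 + 1 = 8.

8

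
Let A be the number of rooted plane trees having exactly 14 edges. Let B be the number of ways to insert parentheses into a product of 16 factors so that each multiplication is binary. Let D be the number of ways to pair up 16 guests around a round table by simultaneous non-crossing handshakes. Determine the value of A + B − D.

12367855

Rooted ordered trees with n edges are counted by C_n; here n = 14. So A = C_14 = 2674440.
Ways to associate a product of 16 factors correspond to binary trees on 16 leaves, so the count is C_15. So B = C_15 = 9694845.
Non-crossing handshake pairings of 2n people are counted by C_n; 16 people gives n = 8. So D = C_8 = 1430.
A + B − D = 2674440 + 9694845 − 1430 = 12367855.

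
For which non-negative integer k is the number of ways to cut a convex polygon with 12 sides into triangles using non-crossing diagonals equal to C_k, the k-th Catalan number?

10

Triangulations of a convex m-gon are counted by C_{m−2}; with m = 12 this is C_10.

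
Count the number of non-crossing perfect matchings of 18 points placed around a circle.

4862

Pairing 18 circle points by 9 non-crossing chords gives C_9 matchings.
C_9 = C(18,9)/10 = 48620/10 = 4862.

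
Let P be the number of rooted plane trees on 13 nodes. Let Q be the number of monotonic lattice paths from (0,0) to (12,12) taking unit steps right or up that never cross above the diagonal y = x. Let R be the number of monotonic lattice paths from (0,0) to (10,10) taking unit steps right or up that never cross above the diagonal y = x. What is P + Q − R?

Rooted ordered (plane) trees on m nodes have m−1 edges and are counted by C_{m−1}; m = 13 gives C_12. So P = C_12 = 208012.
Sub-diagonal monotone paths from (0,0) to (12,12) biject with Dyck paths of semilength 12, giving C_12. So Q = C_12 = 208012.
Sub-diagonal monotone paths from (0,0) to (10,10) biject with Dyck paths of semilength 10, giving C_10. So R = C_10 = 16796.
P + Q − R = 208012 + 208012 − 16796 = 399228.

399228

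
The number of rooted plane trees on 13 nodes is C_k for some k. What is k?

A rooted plane tree on 13 nodes has 12 edges, and such trees are counted by C_12.

12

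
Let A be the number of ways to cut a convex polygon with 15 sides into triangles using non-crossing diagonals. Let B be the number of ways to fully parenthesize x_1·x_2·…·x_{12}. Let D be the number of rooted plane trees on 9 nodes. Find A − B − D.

682684

The number of triangulations of a 15-gon is the Catalan number C_13 (index = sides − 2). So A = C_13 = 742900.
Bracketing 12 factors into binary products is counted by C_{12−1} = C_11. So B = C_11 = 58786.
Rooted ordered (plane) trees on m nodes have m−1 edges and are counted by C_{m−1}; m = 9 gives C_8. So D = C_8 = 1430.
A − B − D = 742900 − 58786 − 1430 = 682684.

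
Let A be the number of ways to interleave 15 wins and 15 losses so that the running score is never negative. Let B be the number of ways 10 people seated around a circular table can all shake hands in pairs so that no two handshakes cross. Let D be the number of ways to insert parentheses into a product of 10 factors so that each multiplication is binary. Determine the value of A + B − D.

Reading a vote for the leader as '(' and for the other as ')' turns such a sequence into a balanced string of 15 pairs, so the count is C_15. So A = C_15 = 9694845.
With 10 = 2·5 people, non-crossing handshake pairings are non-crossing perfect matchings on a circle, counted by C_5. So B = C_5 = 42.
Parenthesizations of m factors correspond to full binary trees with m leaves, counted by C_{m−1}; m = 10 gives C_9. So D = C_9 = 4862.
A + B − D = 9694845 + 42 − 4862 = 9690025.

9690025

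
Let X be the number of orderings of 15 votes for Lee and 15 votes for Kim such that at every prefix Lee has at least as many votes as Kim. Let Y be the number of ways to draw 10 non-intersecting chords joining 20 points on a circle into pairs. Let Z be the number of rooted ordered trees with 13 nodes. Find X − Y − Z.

9470037

Reading a vote for the leader as '(' and for the other as ')' turns such a sequence into a balanced string of 15 pairs, so the count is C_15. So X = C_15 = 9694845.
Non-crossing perfect matchings of 2n points on a circle are counted by C_n; with 20 points, n = 10. So Y = C_10 = 16796.
A rooted plane tree on 13 nodes has 12 edges, and such trees are counted by C_12. So Z = C_12 = 208012.
X − Y − Z = 9694845 − 16796 − 208012 = 9470037.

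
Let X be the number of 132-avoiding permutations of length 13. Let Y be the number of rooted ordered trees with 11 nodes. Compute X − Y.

726104

Permutations of [n] avoiding any single length-3 pattern are counted by C_n; here n = 13. So X = C_13 = 742900.
Rooted ordered (plane) trees on m nodes have m−1 edges and are counted by C_{m−1}; m = 11 gives C_10. So Y = C_10 = 16796.
X − Y = 742900 − 16796 = 726104.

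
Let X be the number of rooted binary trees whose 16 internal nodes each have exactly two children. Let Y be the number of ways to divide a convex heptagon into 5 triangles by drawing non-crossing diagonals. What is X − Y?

35357628

Full binary trees with n internal nodes are counted by C_n; here n = 16. So X = C_16 = 35357670.
The number of triangulations of a 7-gon is the Catalan number C_5 (index = sides − 2). So Y = C_5 = 42.
X − Y = 35357670 − 42 = 35357628.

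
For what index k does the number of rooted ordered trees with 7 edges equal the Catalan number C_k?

7

Rooted ordered trees with n edges are counted by C_n; here n = 7.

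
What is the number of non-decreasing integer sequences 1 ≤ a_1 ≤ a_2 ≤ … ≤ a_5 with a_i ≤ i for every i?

Such sub-staircase sequences of length n are counted by C_n; here n = 5.
C_5 = 42.

42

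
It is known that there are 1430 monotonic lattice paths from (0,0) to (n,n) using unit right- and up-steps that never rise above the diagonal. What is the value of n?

8

Such diagonal-avoiding paths in an n×n grid are counted by C_n, and C_8 = 1430.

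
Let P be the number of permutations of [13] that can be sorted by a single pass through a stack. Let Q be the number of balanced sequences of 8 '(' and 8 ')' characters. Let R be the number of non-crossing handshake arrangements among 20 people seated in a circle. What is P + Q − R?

727534

Stack-sortable permutations are exactly the 231-avoiding ones, counted by C_n; here n = 13. So P = C_13 = 742900.
Balanced strings of n pairs of brackets are counted by C_n; here n = 8. So Q = C_8 = 1430.
With 20 = 2·10 people, non-crossing handshake pairings are non-crossing perfect matchings on a circle, counted by C_10. So R = C_10 = 16796.
P + Q − R = 742900 + 1430 − 16796 = 727534.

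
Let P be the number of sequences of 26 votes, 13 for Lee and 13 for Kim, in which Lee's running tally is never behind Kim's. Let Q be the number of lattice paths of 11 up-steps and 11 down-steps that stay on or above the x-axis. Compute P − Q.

Reading a vote for the leader as '(' and for the other as ')' turns such a sequence into a balanced string of 13 pairs, so the count is C_13. So P = C_13 = 742900.
Paths of 11 up- and 11 down-steps that never dip below the axis are Dyck paths; their count is C_11. So Q = C_11 = 58786.
P − Q = 742900 − 58786 = 684114.

684114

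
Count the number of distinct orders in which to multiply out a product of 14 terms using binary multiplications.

742900

Bracketing 14 factors into binary products is counted by C_{14−1} = C_13.
C_13 = 742900.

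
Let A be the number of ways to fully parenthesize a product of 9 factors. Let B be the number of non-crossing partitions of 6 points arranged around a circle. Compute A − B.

1298

Ways to associate a product of 9 factors correspond to binary trees on 9 leaves, so the count is C_8. So A = C_8 = 1430.
Non-crossing partitions of an n-element set are counted by C_n; here n = 6. So B = C_6 = 132.
A − B = 1430 − 132 = 1298.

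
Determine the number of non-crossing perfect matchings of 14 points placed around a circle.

429

Pairing 14 circle points by 7 non-crossing chords gives C_7 matchings.
C_7 = C(14,7)/8 = 3432/8 = 429.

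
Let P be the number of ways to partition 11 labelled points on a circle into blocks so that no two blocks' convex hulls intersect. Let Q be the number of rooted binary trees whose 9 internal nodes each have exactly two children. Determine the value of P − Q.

The non-crossing partitions of [11] form a lattice of size C_11. So P = C_11 = 58786.
Full binary trees with n internal nodes are counted by C_n; here n = 9. So Q = C_9 = 4862.
P − Q = 58786 − 4862 = 53924.

53924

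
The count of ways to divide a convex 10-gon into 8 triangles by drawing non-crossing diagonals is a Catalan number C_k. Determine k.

8

Triangulations of a convex m-gon are counted by C_{m−2}; with m = 10 this is C_8.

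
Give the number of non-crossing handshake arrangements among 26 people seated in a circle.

Non-crossing handshake pairings of 2n people are counted by C_n; 26 people gives n = 13.
C_13 = C(26,13)/14 = 10400600/14 = 742900.

742900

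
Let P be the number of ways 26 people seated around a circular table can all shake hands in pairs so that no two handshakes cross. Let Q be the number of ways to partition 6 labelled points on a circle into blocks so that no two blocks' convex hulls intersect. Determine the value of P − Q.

Non-crossing handshake pairings of 2n people are counted by C_n; 26 people gives n = 13. So P = C_13 = 742900.
The non-crossing partitions of [6] form a lattice of size C_6. So Q = C_6 = 132.
P − Q = 742900 − 132 = 742768.

742768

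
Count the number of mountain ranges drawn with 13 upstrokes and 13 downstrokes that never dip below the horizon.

A Dyck path with 13 up-steps and 13 down-steps has semilength 13, so there are C_13 of them.
C_13 = C_12 · 2(2·12+1)/(12+2) = 208012 · 50/14 = 742900.

742900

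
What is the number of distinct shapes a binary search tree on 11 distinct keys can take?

58786

Rooted binary trees with 11 nodes (each child slot possibly empty) number C_11.
C_11 = C_10 · 2(2·10+1)/(10+2) = 16796 · 42/12 = 58786.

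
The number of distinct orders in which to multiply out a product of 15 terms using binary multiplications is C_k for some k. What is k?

Bracketing 15 factors into binary products is counted by C_{15−1} = C_14.

14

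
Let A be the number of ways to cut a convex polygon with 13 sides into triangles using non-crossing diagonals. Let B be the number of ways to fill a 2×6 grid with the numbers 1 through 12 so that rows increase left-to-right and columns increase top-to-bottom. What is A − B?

The number of triangulations of a 13-gon is the Catalan number C_11 (index = sides − 2). So A = C_11 = 58786.
By the hook-length formula (or a Dyck-path bijection), SYT of shape 2×6 number C_6. So B = C_6 = 132.
A − B = 58786 − 132 = 58654.

58654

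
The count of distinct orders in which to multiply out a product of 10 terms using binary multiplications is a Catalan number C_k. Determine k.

9

Ways to associate a product of 10 factors correspond to binary trees on 10 leaves, so the count is C_9.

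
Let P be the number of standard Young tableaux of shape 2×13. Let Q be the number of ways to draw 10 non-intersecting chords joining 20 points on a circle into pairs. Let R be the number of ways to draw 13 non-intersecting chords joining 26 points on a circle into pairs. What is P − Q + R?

By the hook-length formula (or a Dyck-path bijection), SYT of shape 2×13 number C_13. So P = C_13 = 742900.
Non-crossing perfect matchings of 2n points on a circle are counted by C_n; with 20 points, n = 10. So Q = C_10 = 16796.
Non-crossing perfect matchings of 2n points on a circle are counted by C_n; with 26 points, n = 13. So R = C_13 = 742900.
P − Q + R = 742900 − 16796 + 742900 = 1469004.

1469004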